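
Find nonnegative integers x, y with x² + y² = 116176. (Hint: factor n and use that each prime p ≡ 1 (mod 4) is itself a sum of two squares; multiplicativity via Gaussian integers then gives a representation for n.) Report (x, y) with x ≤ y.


Step 1: Factor n = 116176 = 2^4 · 53 · 137.
Step 2: Check the mod-4 condition on each prime factor: 2 = 2 (special); 53 ≡ 1 (mod 4), exponent 1; 137 ≡ 1 (mod 4), exponent 1.
All primes ≡ 3 (mod 4) appear to even exponent (or don't appear), so by the two-squares theorem n IS expressible as a sum of two squares.
Step 3: Build a representation. Group n = k² · m with k = 4 and m = 53 · 137 = 7261 (a product of primes ≡ 1 (mod 4)); a representation of m scales to one of n via (k·x)² + (k·y)² = k²(x² + y²). Each prime p ≡ 1 (mod 4) is itself a sum of two squares; find a² by testing p − a² for a perfect square:
  53: 53 − 1² = 52, 53 − 2² = 49 = 7² ⇒ 53 = 2² + 7².
  137: 137 − 1² = 136, 137 − 2² = 133, 137 − 3² = 128, 137 − 4² = 121 = 11² ⇒ 137 = 4² + 11².
  Combine using the Brahmagupta–Fibonacci identity (a² + b²)(c² + d²) = (ac − bd)² + (ad + bc)² = (ac + bd)² + (ad − bc)²:
  53 · 137 = 7261: from (2² + 7²)(4² + 11²), take (2·4 − 7·11, 2·11 + 7·4) = (8 − 77, 22 + 28) = (-69, 50); dropping signs (only squares matter) gives (69, 50); check 69² + 50² = 4761 + 2500 = 7261 ✓.
  Scale by k = 4: (4·69, 4·50) = (276, 200).
Step 4: Order so x ≤ y and verify: 200² + 276² = 40000 + 76176 = 116176 = n. ✓

n = 116176 = 200² + 276² (one valid representation with x ≤ y).


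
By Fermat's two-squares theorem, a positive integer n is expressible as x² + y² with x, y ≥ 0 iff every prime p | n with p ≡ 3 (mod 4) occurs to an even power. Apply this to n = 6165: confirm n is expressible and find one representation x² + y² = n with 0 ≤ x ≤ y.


Step 1: Factor n = 6165 = 3^2 · 5 · 137.
Step 2: Check the mod-4 condition on each prime factor: 3 ≡ 3 (mod 4), exponent 2 (must be even); 5 ≡ 1 (mod 4), exponent 1; 137 ≡ 1 (mod 4), exponent 1.
All primes ≡ 3 (mod 4) appear to even exponent (or don't appear), so by the two-squares theorem n IS expressible as a sum of two squares.
Step 3: Build a representation. Group n = k² · m with k = 3 and m = 5 · 137 = 685 (a product of primes ≡ 1 (mod 4)); a representation of m scales to one of n via (k·x)² + (k·y)² = k²(x² + y²). Each prime p ≡ 1 (mod 4) is itself a sum of two squares; find a² by testing p − a² for a perfect square:
  5: 5 − 1² = 4 = 2² ⇒ 5 = 1² + 2².
  137: 137 − 1² = 136, 137 − 2² = 133, 137 − 3² = 128, 137 − 4² = 121 = 11² ⇒ 137 = 4² + 11².
  Combine using the Brahmagupta–Fibonacci identity (a² + b²)(c² + d²) = (ac − bd)² + (ad + bc)² = (ac + bd)² + (ad − bc)²:
  5 · 137 = 685: from (1² + 2²)(4² + 11²), take (1·4 − 2·11, 1·11 + 2·4) = (4 − 22, 11 + 8) = (-18, 19); dropping signs (only squares matter) gives (18, 19); check 18² + 19² = 324 + 361 = 685 ✓.
  Scale by k = 3: (3·18, 3·19) = (54, 57).
Step 4: Order so x ≤ y and verify: 54² + 57² = 2916 + 3249 = 6165 = n. ✓

n = 6165 = 54² + 57² (one valid representation with x ≤ y).


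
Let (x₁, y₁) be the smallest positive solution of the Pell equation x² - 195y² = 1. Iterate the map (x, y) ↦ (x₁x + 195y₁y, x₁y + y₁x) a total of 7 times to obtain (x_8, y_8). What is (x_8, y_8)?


Step 1: Find the fundamental solution (x₁, y₁) of x² - 195y² = 1.
  Expand √195 as a continued fraction. a₀ = ⌊√195⌋ = 13; iterate m_{k+1} = d_k·a_k − m_k, d_{k+1} = (195 − m_{k+1}²)/d_k, a_{k+1} = ⌊(a₀ + m_{k+1})/d_{k+1}⌋ (starting m₀ = 0, d₀ = 1), with convergents p_k = a_k·p_{k-1} + p_{k-2}, q_k = a_k·q_{k-1} + q_{k-2} (p₋₁ = 1, q₋₁ = 0):
  k = 0: a₀ = 13; p₀/q₀ = 13/1; p₀² − 195·q₀² = 169 − 195 = -26.
  k = 1: m = 13, d = 26, a = ⌊(13 + 13)/26⌋ = 1; p/q = (1·13 + 1)/(1·1 + 0) = 14/1; p² − 195·q² = 196 − 195 = 1.
  The first convergent with p² − 195·q² = 1 gives the fundamental solution (x₁, y₁) = (14, 1).
Step 2: Apply the recurrence (x_{n+1}, y_{n+1}) = (x₁x_n + 195y₁y_n, x₁y_n + y₁x_n) repeatedly.
  From (x_1, y_1) = (14, 1): x_2 = 14·14 + 195·1·1 = 391; y_2 = 14·1 + 1·14 = 28.
  From (x_2, y_2) = (391, 28): x_3 = 14·391 + 195·1·28 = 10934; y_3 = 14·28 + 1·391 = 783.
  From (x_3, y_3) = (10934, 783): x_4 = 14·10934 + 195·1·783 = 305761; y_4 = 14·783 + 1·10934 = 21896.
  From (x_4, y_4) = (305761, 21896): x_5 = 14·305761 + 195·1·21896 = 8550374; y_5 = 14·21896 + 1·305761 = 612305.
  From (x_5, y_5) = (8550374, 612305): x_6 = 14·8550374 + 195·1·612305 = 239104711; y_6 = 14·612305 + 1·8550374 = 17122644.
  From (x_6, y_6) = (239104711, 17122644): x_7 = 14·239104711 + 195·1·17122644 = 6686381534; y_7 = 14·17122644 + 1·239104711 = 478821727.
  From (x_7, y_7) = (6686381534, 478821727): x_8 = 14·6686381534 + 195·1·478821727 = 186979578241; y_8 = 14·478821727 + 1·6686381534 = 13389885712.
Step 3: Verify x_8² - 195·y_8² = 34961362679182240654081 - 34961362679182240654080 = 1 (should be 1). ✓

(x_1, y_1) = (14, 1); (x_8, y_8) = (186979578241, 13389885712).


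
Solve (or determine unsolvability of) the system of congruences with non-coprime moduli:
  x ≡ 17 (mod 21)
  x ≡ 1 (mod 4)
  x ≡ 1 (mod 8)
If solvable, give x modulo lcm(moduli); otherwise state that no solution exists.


Moduli 21, 4, 8 are not pairwise coprime, so CRT works modulo lcm(m_i) when all pairwise compatibility conditions hold.
Pairwise compatibility: gcd(m_i, m_j) must divide a_i - a_j for every pair.
Merge one congruence at a time:
  Start: x ≡ 17 (mod 21).
  Combine with x ≡ 1 (mod 4): gcd(21, 4) = 1; 1 - 17 = -16, which IS divisible by 1, so compatible.
    Write x = 17 + 21·t and substitute into x ≡ 1 (mod 4): 21·t ≡ 1 − 17 = -16 (mod 4).
    Reduce coefficients mod 4: 1·t ≡ 0 (mod 4).
    So t ≡ 0 (mod 4).
    Then x = 17 + 21·0 = 17, valid modulo lcm(21, 4) = 84: x ≡ 17 (mod 84).
  Combine with x ≡ 1 (mod 8): gcd(84, 8) = 4; 1 - 17 = -16, which IS divisible by 4, so compatible.
    Write x = 17 + 84·t and substitute into x ≡ 1 (mod 8): 84·t ≡ 1 − 17 = -16 (mod 8).
    Divide the congruence (and modulus) by g = 4: 21·t ≡ -4 (mod 2).
    Reduce coefficients mod 2: 1·t ≡ 0 (mod 2).
    So t ≡ 0 (mod 2).
    Then x = 17 + 84·0 = 17, valid modulo lcm(84, 8) = 168: x ≡ 17 (mod 168).
Verify: 17 mod 21 = 17, 17 mod 4 = 1, 17 mod 8 = 1.

x ≡ 17 (mod 168).


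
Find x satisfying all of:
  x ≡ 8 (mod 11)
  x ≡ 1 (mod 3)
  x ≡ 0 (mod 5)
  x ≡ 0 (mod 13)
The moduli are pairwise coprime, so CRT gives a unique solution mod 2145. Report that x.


Product of moduli M = 11 · 3 · 5 · 13 = 2145.
Merge one congruence at a time:
  Start: x ≡ 8 (mod 11).
  Combine with x ≡ 1 (mod 3); new modulus lcm = 33.
    Write x = 8 + 11·t and substitute into x ≡ 1 (mod 3): 11·t ≡ 1 − 8 = -7 (mod 3).
    Reduce coefficients mod 3: 2·t ≡ 2 (mod 3).
    The inverse of 2 mod 3 is 2 (since 2·2 = 4 = 1·3 + 1), so t ≡ 2·2 = 4 ≡ 1 (mod 3).
    Then x = 8 + 11·1 = 19, valid modulo lcm(11, 3) = 33: x ≡ 19 (mod 33).
  Combine with x ≡ 0 (mod 5); new modulus lcm = 165.
    Write x = 19 + 33·t and substitute into x ≡ 0 (mod 5): 33·t ≡ 0 − 19 = -19 (mod 5).
    Reduce coefficients mod 5: 3·t ≡ 1 (mod 5).
    The inverse of 3 mod 5 is 2 (since 3·2 = 6 = 1·5 + 1), so t ≡ 2·1 = 2 ≡ 2 (mod 5).
    Then x = 19 + 33·2 = 85, valid modulo lcm(33, 5) = 165: x ≡ 85 (mod 165).
  Combine with x ≡ 0 (mod 13); new modulus lcm = 2145.
    Write x = 85 + 165·t and substitute into x ≡ 0 (mod 13): 165·t ≡ 0 − 85 = -85 (mod 13).
    Reduce coefficients mod 13: 9·t ≡ 6 (mod 13).
    The inverse of 9 mod 13 is 3 (since 9·3 = 27 = 2·13 + 1), so t ≡ 3·6 = 18 ≡ 5 (mod 13).
    Then x = 85 + 165·5 = 910, valid modulo lcm(165, 13) = 2145: x ≡ 910 (mod 2145).
Verify against each original: 910 mod 11 = 8, 910 mod 3 = 1, 910 mod 5 = 0, 910 mod 13 = 0.

x ≡ 910 (mod 2145).


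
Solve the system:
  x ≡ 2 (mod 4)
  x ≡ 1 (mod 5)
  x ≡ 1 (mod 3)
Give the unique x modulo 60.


Moduli 4, 5, 3 are pairwise coprime; by CRT there is a unique solution modulo M = 4 · 5 · 3 = 60.
Solve pairwise, accumulating the modulus:
  Start with x ≡ 2 (mod 4).
  Combine with x ≡ 1 (mod 5): since gcd(4, 5) = 1, we get a unique residue mod 20.
    Write x = 2 + 4·t and substitute into x ≡ 1 (mod 5): 4·t ≡ 1 − 2 = -1 (mod 5).
    Reduce coefficients mod 5: 4·t ≡ 4 (mod 5).
    The inverse of 4 mod 5 is 4 (since 4·4 = 16 = 3·5 + 1), so t ≡ 4·4 = 16 ≡ 1 (mod 5).
    Then x = 2 + 4·1 = 6, valid modulo lcm(4, 5) = 20: x ≡ 6 (mod 20).
  Combine with x ≡ 1 (mod 3): since gcd(20, 3) = 1, we get a unique residue mod 60.
    Write x = 6 + 20·t and substitute into x ≡ 1 (mod 3): 20·t ≡ 1 − 6 = -5 (mod 3).
    Reduce coefficients mod 3: 2·t ≡ 1 (mod 3).
    The inverse of 2 mod 3 is 2 (since 2·2 = 4 = 1·3 + 1), so t ≡ 2·1 = 2 ≡ 2 (mod 3).
    Then x = 6 + 20·2 = 46, valid modulo lcm(20, 3) = 60: x ≡ 46 (mod 60).
Verify: 46 mod 4 = 2 ✓, 46 mod 5 = 1 ✓, 46 mod 3 = 1 ✓.

x ≡ 46 (mod 60).


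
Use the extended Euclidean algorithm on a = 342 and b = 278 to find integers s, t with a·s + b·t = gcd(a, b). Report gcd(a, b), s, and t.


Euclidean algorithm on (342, 278) — divide until remainder is 0:
  342 = 1 · 278 + 64
  278 = 4 · 64 + 22
  64 = 2 · 22 + 20
  22 = 1 · 20 + 2
  20 = 10 · 2 + 0
gcd(342, 278) = 2.
Track Bezout coefficients alongside the remainders: start with r₀ = 342 = a·1 + b·0 (s = 1, t = 0) and r₁ = 278 = a·0 + b·1 (s = 0, t = 1); each new remainder r_{k+1} = r_{k-1} − q_k·r_k inherits s_{k+1} = s_{k-1} − q_k·s_k, t_{k+1} = t_{k-1} − q_k·t_k, so r_k = a·s_k + b·t_k at every step:
  q = 1: r = 64, s = 1 − 1·0 = 1, t = 0 − 1·1 = -1  (check: 342·1 + 278·(-1) = 64)
  q = 4: r = 22, s = 0 − 4·1 = -4, t = 1 − 4·(-1) = 5  (check: 342·(-4) + 278·5 = 22)
  q = 2: r = 20, s = 1 − 2·(-4) = 9, t = -1 − 2·5 = -11  (check: 342·9 + 278·(-11) = 20)
  q = 1: r = 2, s = -4 − 1·9 = -13, t = 5 − 1·(-11) = 16  (check: 342·(-13) + 278·16 = 2)
The row with r = 2 (the gcd) gives the Bezout coefficients s = -13, t = 16.
Result: 342 · (-13) + 278 · (16) = 2.

gcd(342, 278) = 2; s = -13, t = 16 (check: 342·(-13) + 278·16 = 2).


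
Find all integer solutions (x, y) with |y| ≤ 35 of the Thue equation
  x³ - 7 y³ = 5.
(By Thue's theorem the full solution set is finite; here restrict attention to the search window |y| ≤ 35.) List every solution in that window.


The equation is x³ - 7y³ = 5. For fixed y, x³ = 7·y³ + 5, so a solution requires the RHS to be a perfect cube.
Strategy: iterate y from -35 to 35, compute RHS = 7·y³ + 5, and check whether it is a (positive or negative) perfect cube.
Check small values of y:
  y = 0: RHS = 5 is not a perfect cube.
  y = 1: RHS = 12 is not a perfect cube.
  y = -1: RHS = -2 is not a perfect cube.
  y = 2: RHS = 61 is not a perfect cube.
  y = -2: RHS = -51 is not a perfect cube.
  y = 3: RHS = 194 is not a perfect cube.
  y = -3: RHS = -184 is not a perfect cube.
Continuing the search up to |y| = 35 finds no solutions either.
No (x, y) in the scanned range satisfies the equation.

No integer solutions with |y| ≤ 35.


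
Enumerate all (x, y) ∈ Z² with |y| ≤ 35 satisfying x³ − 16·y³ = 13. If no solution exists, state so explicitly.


The equation is x³ - 16y³ = 13. For fixed y, x³ = 16·y³ + 13, so a solution requires the RHS to be a perfect cube.
Strategy: iterate y from -35 to 35, compute RHS = 16·y³ + 13, and check whether it is a (positive or negative) perfect cube.
Check small values of y:
  y = 0: RHS = 13 is not a perfect cube.
  y = 1: RHS = 29 is not a perfect cube.
  y = -1: RHS = -3 is not a perfect cube.
  y = 2: RHS = 141 is not a perfect cube.
  y = -2: RHS = -115 is not a perfect cube.
  y = 3: RHS = 445 is not a perfect cube.
  y = -3: RHS = -419 is not a perfect cube.
Continuing the search up to |y| = 35 finds no solutions either.
No (x, y) in the scanned range satisfies the equation.

No integer solutions with |y| ≤ 35.


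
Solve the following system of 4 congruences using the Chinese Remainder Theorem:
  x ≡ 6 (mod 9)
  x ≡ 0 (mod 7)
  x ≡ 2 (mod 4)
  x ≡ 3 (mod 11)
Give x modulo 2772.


Product of moduli M = 9 · 7 · 4 · 11 = 2772.
Merge one congruence at a time:
  Start: x ≡ 6 (mod 9).
  Combine with x ≡ 0 (mod 7); new modulus lcm = 63.
    Write x = 6 + 9·t and substitute into x ≡ 0 (mod 7): 9·t ≡ 0 − 6 = -6 (mod 7).
    Reduce coefficients mod 7: 2·t ≡ 1 (mod 7).
    The inverse of 2 mod 7 is 4 (since 2·4 = 8 = 1·7 + 1), so t ≡ 4·1 = 4 ≡ 4 (mod 7).
    Then x = 6 + 9·4 = 42, valid modulo lcm(9, 7) = 63: x ≡ 42 (mod 63).
  Combine with x ≡ 2 (mod 4); new modulus lcm = 252.
    Write x = 42 + 63·t and substitute into x ≡ 2 (mod 4): 63·t ≡ 2 − 42 = -40 (mod 4).
    Reduce coefficients mod 4: 3·t ≡ 0 (mod 4).
    The inverse of 3 mod 4 is 3 (since 3·3 = 9 = 2·4 + 1), so t ≡ 3·0 = 0 ≡ 0 (mod 4).
    Then x = 42 + 63·0 = 42, valid modulo lcm(63, 4) = 252: x ≡ 42 (mod 252).
  Combine with x ≡ 3 (mod 11); new modulus lcm = 2772.
    Write x = 42 + 252·t and substitute into x ≡ 3 (mod 11): 252·t ≡ 3 − 42 = -39 (mod 11).
    Reduce coefficients mod 11: 10·t ≡ 5 (mod 11).
    The inverse of 10 mod 11 is 10 (since 10·10 = 100 = 9·11 + 1), so t ≡ 10·5 = 50 ≡ 6 (mod 11).
    Then x = 42 + 252·6 = 1554, valid modulo lcm(252, 11) = 2772: x ≡ 1554 (mod 2772).
Verify against each original: 1554 mod 9 = 6, 1554 mod 7 = 0, 1554 mod 4 = 2, 1554 mod 11 = 3.

x ≡ 1554 (mod 2772).


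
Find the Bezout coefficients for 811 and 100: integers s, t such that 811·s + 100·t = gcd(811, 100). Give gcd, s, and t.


Euclidean algorithm on (811, 100) — divide until remainder is 0:
  811 = 8 · 100 + 11
  100 = 9 · 11 + 1
  11 = 11 · 1 + 0
gcd(811, 100) = 1.
Track Bezout coefficients alongside the remainders: start with r₀ = 811 = a·1 + b·0 (s = 1, t = 0) and r₁ = 100 = a·0 + b·1 (s = 0, t = 1); each new remainder r_{k+1} = r_{k-1} − q_k·r_k inherits s_{k+1} = s_{k-1} − q_k·s_k, t_{k+1} = t_{k-1} − q_k·t_k, so r_k = a·s_k + b·t_k at every step:
  q = 8: r = 11, s = 1 − 8·0 = 1, t = 0 − 8·1 = -8  (check: 811·1 + 100·(-8) = 11)
  q = 9: r = 1, s = 0 − 9·1 = -9, t = 1 − 9·(-8) = 73  (check: 811·(-9) + 100·73 = 1)
The row with r = 1 (the gcd) gives the Bezout coefficients s = -9, t = 73.
Result: 811 · (-9) + 100 · (73) = 1.

gcd(811, 100) = 1; s = -9, t = 73 (check: 811·(-9) + 100·73 = 1).


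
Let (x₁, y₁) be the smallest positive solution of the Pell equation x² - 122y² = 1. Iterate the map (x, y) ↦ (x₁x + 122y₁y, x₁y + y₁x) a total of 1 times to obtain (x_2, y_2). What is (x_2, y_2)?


Step 1: Find the fundamental solution (x₁, y₁) of x² - 122y² = 1.
  Expand √122 as a continued fraction. a₀ = ⌊√122⌋ = 11; iterate m_{k+1} = d_k·a_k − m_k, d_{k+1} = (122 − m_{k+1}²)/d_k, a_{k+1} = ⌊(a₀ + m_{k+1})/d_{k+1}⌋ (starting m₀ = 0, d₀ = 1), with convergents p_k = a_k·p_{k-1} + p_{k-2}, q_k = a_k·q_{k-1} + q_{k-2} (p₋₁ = 1, q₋₁ = 0):
  k = 0: a₀ = 11; p₀/q₀ = 11/1; p₀² − 122·q₀² = 121 − 122 = -1.
  k = 1: m = 11, d = 1, a = ⌊(11 + 11)/1⌋ = 22; p/q = (22·11 + 1)/(22·1 + 0) = 243/22; p² − 122·q² = 59049 − 59048 = 1.
  The first convergent with p² − 122·q² = 1 gives the fundamental solution (x₁, y₁) = (243, 22).
Step 2: Apply the recurrence (x_{n+1}, y_{n+1}) = (x₁x_n + 122y₁y_n, x₁y_n + y₁x_n) repeatedly.
  From (x_1, y_1) = (243, 22): x_2 = 243·243 + 122·22·22 = 118097; y_2 = 243·22 + 22·243 = 10692.
Step 3: Verify x_2² - 122·y_2² = 13946901409 - 13946901408 = 1 (should be 1). ✓

(x_1, y_1) = (243, 22); (x_2, y_2) = (118097, 10692).


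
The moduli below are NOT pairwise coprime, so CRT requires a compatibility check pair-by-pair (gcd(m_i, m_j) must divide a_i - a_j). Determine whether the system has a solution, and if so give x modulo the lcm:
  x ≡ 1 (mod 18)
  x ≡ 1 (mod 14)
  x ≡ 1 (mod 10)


Moduli 18, 14, 10 are not pairwise coprime, so CRT works modulo lcm(m_i) when all pairwise compatibility conditions hold.
Pairwise compatibility: gcd(m_i, m_j) must divide a_i - a_j for every pair.
Merge one congruence at a time:
  Start: x ≡ 1 (mod 18).
  Combine with x ≡ 1 (mod 14): gcd(18, 14) = 2; 1 - 1 = 0, which IS divisible by 2, so compatible.
    Write x = 1 + 18·t and substitute into x ≡ 1 (mod 14): 18·t ≡ 1 − 1 = 0 (mod 14).
    Divide the congruence (and modulus) by g = 2: 9·t ≡ 0 (mod 7).
    Reduce coefficients mod 7: 2·t ≡ 0 (mod 7).
    The inverse of 2 mod 7 is 4 (since 2·4 = 8 = 1·7 + 1), so t ≡ 4·0 = 0 ≡ 0 (mod 7).
    Then x = 1 + 18·0 = 1, valid modulo lcm(18, 14) = 126: x ≡ 1 (mod 126).
  Combine with x ≡ 1 (mod 10): gcd(126, 10) = 2; 1 - 1 = 0, which IS divisible by 2, so compatible.
    Write x = 1 + 126·t and substitute into x ≡ 1 (mod 10): 126·t ≡ 1 − 1 = 0 (mod 10).
    Divide the congruence (and modulus) by g = 2: 63·t ≡ 0 (mod 5).
    Reduce coefficients mod 5: 3·t ≡ 0 (mod 5).
    The inverse of 3 mod 5 is 2 (since 3·2 = 6 = 1·5 + 1), so t ≡ 2·0 = 0 ≡ 0 (mod 5).
    Then x = 1 + 126·0 = 1, valid modulo lcm(126, 10) = 630: x ≡ 1 (mod 630).
Verify: 1 mod 18 = 1, 1 mod 14 = 1, 1 mod 10 = 1.

x ≡ 1 (mod 630).


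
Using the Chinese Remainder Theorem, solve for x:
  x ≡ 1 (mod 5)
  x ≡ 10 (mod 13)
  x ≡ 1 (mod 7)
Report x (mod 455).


Moduli 5, 13, 7 are pairwise coprime; by CRT there is a unique solution modulo M = 5 · 13 · 7 = 455.
Solve pairwise, accumulating the modulus:
  Start with x ≡ 1 (mod 5).
  Combine with x ≡ 10 (mod 13): since gcd(5, 13) = 1, we get a unique residue mod 65.
    Write x = 1 + 5·t and substitute into x ≡ 10 (mod 13): 5·t ≡ 10 − 1 = 9 (mod 13).
    The inverse of 5 mod 13 is 8 (since 5·8 = 40 = 3·13 + 1), so t ≡ 8·9 = 72 ≡ 7 (mod 13).
    Then x = 1 + 5·7 = 36, valid modulo lcm(5, 13) = 65: x ≡ 36 (mod 65).
  Combine with x ≡ 1 (mod 7): since gcd(65, 7) = 1, we get a unique residue mod 455.
    Write x = 36 + 65·t and substitute into x ≡ 1 (mod 7): 65·t ≡ 1 − 36 = -35 (mod 7).
    Reduce coefficients mod 7: 2·t ≡ 0 (mod 7).
    The inverse of 2 mod 7 is 4 (since 2·4 = 8 = 1·7 + 1), so t ≡ 4·0 = 0 ≡ 0 (mod 7).
    Then x = 36 + 65·0 = 36, valid modulo lcm(65, 7) = 455: x ≡ 36 (mod 455).
Verify: 36 mod 5 = 1 ✓, 36 mod 13 = 10 ✓, 36 mod 7 = 1 ✓.

x ≡ 36 (mod 455).


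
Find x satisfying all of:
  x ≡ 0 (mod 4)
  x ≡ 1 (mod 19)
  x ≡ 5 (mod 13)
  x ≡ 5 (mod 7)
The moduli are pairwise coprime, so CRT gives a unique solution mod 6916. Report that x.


Product of moduli M = 4 · 19 · 13 · 7 = 6916.
Merge one congruence at a time:
  Start: x ≡ 0 (mod 4).
  Combine with x ≡ 1 (mod 19); new modulus lcm = 76.
    Write x = 0 + 4·t and substitute into x ≡ 1 (mod 19): 4·t ≡ 1 − 0 = 1 (mod 19).
    The inverse of 4 mod 19 is 5 (since 4·5 = 20 = 1·19 + 1), so t ≡ 5·1 = 5 ≡ 5 (mod 19).
    Then x = 0 + 4·5 = 20, valid modulo lcm(4, 19) = 76: x ≡ 20 (mod 76).
  Combine with x ≡ 5 (mod 13); new modulus lcm = 988.
    Write x = 20 + 76·t and substitute into x ≡ 5 (mod 13): 76·t ≡ 5 − 20 = -15 (mod 13).
    Reduce coefficients mod 13: 11·t ≡ 11 (mod 13).
    The inverse of 11 mod 13 is 6 (since 11·6 = 66 = 5·13 + 1), so t ≡ 6·11 = 66 ≡ 1 (mod 13).
    Then x = 20 + 76·1 = 96, valid modulo lcm(76, 13) = 988: x ≡ 96 (mod 988).
  Combine with x ≡ 5 (mod 7); new modulus lcm = 6916.
    Write x = 96 + 988·t and substitute into x ≡ 5 (mod 7): 988·t ≡ 5 − 96 = -91 (mod 7).
    Reduce coefficients mod 7: 1·t ≡ 0 (mod 7).
    So t ≡ 0 (mod 7).
    Then x = 96 + 988·0 = 96, valid modulo lcm(988, 7) = 6916: x ≡ 96 (mod 6916).
Verify against each original: 96 mod 4 = 0, 96 mod 19 = 1, 96 mod 13 = 5, 96 mod 7 = 5.

x ≡ 96 (mod 6916).


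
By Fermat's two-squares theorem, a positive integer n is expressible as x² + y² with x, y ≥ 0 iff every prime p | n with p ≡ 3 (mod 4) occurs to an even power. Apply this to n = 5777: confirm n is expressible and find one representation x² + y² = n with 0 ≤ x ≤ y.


Step 1: Factor n = 5777 = 53 · 109.
Step 2: Check the mod-4 condition on each prime factor: 53 ≡ 1 (mod 4), exponent 1; 109 ≡ 1 (mod 4), exponent 1.
All primes ≡ 3 (mod 4) appear to even exponent (or don't appear), so by the two-squares theorem n IS expressible as a sum of two squares.
Step 3: Build a representation. Here n = 53 · 109 is a product of primes ≡ 1 (mod 4). Each prime p ≡ 1 (mod 4) is itself a sum of two squares; find a² by testing p − a² for a perfect square:
  53: 53 − 1² = 52, 53 − 2² = 49 = 7² ⇒ 53 = 2² + 7².
  109: 109 − 1² = 108, 109 − 2² = 105, 109 − 3² = 100 = 10² ⇒ 109 = 3² + 10².
  Combine using the Brahmagupta–Fibonacci identity (a² + b²)(c² + d²) = (ac − bd)² + (ad + bc)² = (ac + bd)² + (ad − bc)²:
  53 · 109 = 5777: from (2² + 7²)(3² + 10²), take (2·3 − 7·10, 2·10 + 7·3) = (6 − 70, 20 + 21) = (-64, 41); dropping signs (only squares matter) gives (64, 41); check 64² + 41² = 4096 + 1681 = 5777 ✓.
Step 4: Order so x ≤ y and verify: 41² + 64² = 1681 + 4096 = 5777 = n. ✓

n = 5777 = 41² + 64² (one valid representation with x ≤ y).


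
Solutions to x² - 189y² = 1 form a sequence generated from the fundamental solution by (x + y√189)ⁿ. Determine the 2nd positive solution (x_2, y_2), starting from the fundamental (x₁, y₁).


Step 1: Find the fundamental solution (x₁, y₁) of x² - 189y² = 1.
  Expand √189 as a continued fraction. a₀ = ⌊√189⌋ = 13; iterate m_{k+1} = d_k·a_k − m_k, d_{k+1} = (189 − m_{k+1}²)/d_k, a_{k+1} = ⌊(a₀ + m_{k+1})/d_{k+1}⌋ (starting m₀ = 0, d₀ = 1), with convergents p_k = a_k·p_{k-1} + p_{k-2}, q_k = a_k·q_{k-1} + q_{k-2} (p₋₁ = 1, q₋₁ = 0):
  k = 0: a₀ = 13; p₀/q₀ = 13/1; p₀² − 189·q₀² = 169 − 189 = -20.
  k = 1: m = 13, d = 20, a = ⌊(13 + 13)/20⌋ = 1; p/q = (1·13 + 1)/(1·1 + 0) = 14/1; p² − 189·q² = 196 − 189 = 7.
  k = 2: m = 7, d = 7, a = ⌊(13 + 7)/7⌋ = 2; p/q = (2·14 + 13)/(2·1 + 1) = 41/3; p² − 189·q² = 1681 − 1701 = -20.
  k = 3: m = 7, d = 20, a = ⌊(13 + 7)/20⌋ = 1; p/q = (1·41 + 14)/(1·3 + 1) = 55/4; p² − 189·q² = 3025 − 3024 = 1.
  The first convergent with p² − 189·q² = 1 gives the fundamental solution (x₁, y₁) = (55, 4).
Step 2: Apply the recurrence (x_{n+1}, y_{n+1}) = (x₁x_n + 189y₁y_n, x₁y_n + y₁x_n) repeatedly.
  From (x_1, y_1) = (55, 4): x_2 = 55·55 + 189·4·4 = 6049; y_2 = 55·4 + 4·55 = 440.
Step 3: Verify x_2² - 189·y_2² = 36590401 - 36590400 = 1 (should be 1). ✓

(x_1, y_1) = (55, 4); (x_2, y_2) = (6049, 440).


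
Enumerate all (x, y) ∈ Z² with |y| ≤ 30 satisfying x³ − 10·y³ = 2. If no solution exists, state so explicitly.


The equation is x³ - 10y³ = 2. For fixed y, x³ = 10·y³ + 2, so a solution requires the RHS to be a perfect cube.
Strategy: iterate y from -30 to 30, compute RHS = 10·y³ + 2, and check whether it is a (positive or negative) perfect cube.
Check small values of y:
  y = 0: RHS = 2 is not a perfect cube.
  y = 1: RHS = 12 is not a perfect cube.
  y = -1: RHS = -8 = (-2)³ ⇒ x = -2 works.
  y = 2: RHS = 82 is not a perfect cube.
  y = -2: RHS = -78 is not a perfect cube.
  y = 3: RHS = 272 is not a perfect cube.
  y = -3: RHS = -268 is not a perfect cube.
Continuing the search up to |y| = 30 finds no further solutions beyond those listed.
Collected solutions: (-2, -1).

Solutions (with |y| ≤ 30): (-2, -1).


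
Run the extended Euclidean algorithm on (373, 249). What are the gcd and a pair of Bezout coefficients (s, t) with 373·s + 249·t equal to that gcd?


Euclidean algorithm on (373, 249) — divide until remainder is 0:
  373 = 1 · 249 + 124
  249 = 2 · 124 + 1
  124 = 124 · 1 + 0
gcd(373, 249) = 1.
Track Bezout coefficients alongside the remainders: start with r₀ = 373 = a·1 + b·0 (s = 1, t = 0) and r₁ = 249 = a·0 + b·1 (s = 0, t = 1); each new remainder r_{k+1} = r_{k-1} − q_k·r_k inherits s_{k+1} = s_{k-1} − q_k·s_k, t_{k+1} = t_{k-1} − q_k·t_k, so r_k = a·s_k + b·t_k at every step:
  q = 1: r = 124, s = 1 − 1·0 = 1, t = 0 − 1·1 = -1  (check: 373·1 + 249·(-1) = 124)
  q = 2: r = 1, s = 0 − 2·1 = -2, t = 1 − 2·(-1) = 3  (check: 373·(-2) + 249·3 = 1)
The row with r = 1 (the gcd) gives the Bezout coefficients s = -2, t = 3.
Result: 373 · (-2) + 249 · (3) = 1.

gcd(373, 249) = 1; s = -2, t = 3 (check: 373·(-2) + 249·3 = 1).


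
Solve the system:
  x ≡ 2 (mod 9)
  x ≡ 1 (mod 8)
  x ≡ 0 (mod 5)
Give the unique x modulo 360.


Moduli 9, 8, 5 are pairwise coprime; by CRT there is a unique solution modulo M = 9 · 8 · 5 = 360.
Solve pairwise, accumulating the modulus:
  Start with x ≡ 2 (mod 9).
  Combine with x ≡ 1 (mod 8): since gcd(9, 8) = 1, we get a unique residue mod 72.
    Write x = 2 + 9·t and substitute into x ≡ 1 (mod 8): 9·t ≡ 1 − 2 = -1 (mod 8).
    Reduce coefficients mod 8: 1·t ≡ 7 (mod 8).
    So t ≡ 7 (mod 8).
    Then x = 2 + 9·7 = 65, valid modulo lcm(9, 8) = 72: x ≡ 65 (mod 72).
  Combine with x ≡ 0 (mod 5): since gcd(72, 5) = 1, we get a unique residue mod 360.
    Write x = 65 + 72·t and substitute into x ≡ 0 (mod 5): 72·t ≡ 0 − 65 = -65 (mod 5).
    Reduce coefficients mod 5: 2·t ≡ 0 (mod 5).
    The inverse of 2 mod 5 is 3 (since 2·3 = 6 = 1·5 + 1), so t ≡ 3·0 = 0 ≡ 0 (mod 5).
    Then x = 65 + 72·0 = 65, valid modulo lcm(72, 5) = 360: x ≡ 65 (mod 360).
Verify: 65 mod 9 = 2 ✓, 65 mod 8 = 1 ✓, 65 mod 5 = 0 ✓.

x ≡ 65 (mod 360).


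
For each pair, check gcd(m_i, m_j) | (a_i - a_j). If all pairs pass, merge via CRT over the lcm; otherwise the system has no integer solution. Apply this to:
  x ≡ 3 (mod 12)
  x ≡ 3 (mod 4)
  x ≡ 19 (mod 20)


Moduli 12, 4, 20 are not pairwise coprime, so CRT works modulo lcm(m_i) when all pairwise compatibility conditions hold.
Pairwise compatibility: gcd(m_i, m_j) must divide a_i - a_j for every pair.
Merge one congruence at a time:
  Start: x ≡ 3 (mod 12).
  Combine with x ≡ 3 (mod 4): gcd(12, 4) = 4; 3 - 3 = 0, which IS divisible by 4, so compatible.
    Write x = 3 + 12·t and substitute into x ≡ 3 (mod 4): 12·t ≡ 3 − 3 = 0 (mod 4).
    Divide the congruence (and modulus) by g = 4: 3·t ≡ 0 (mod 1).
    Modulo 1 every t works; take t = 0.
    Then x = 3 + 12·0 = 3, valid modulo lcm(12, 4) = 12: x ≡ 3 (mod 12).
  Combine with x ≡ 19 (mod 20): gcd(12, 20) = 4; 19 - 3 = 16, which IS divisible by 4, so compatible.
    Write x = 3 + 12·t and substitute into x ≡ 19 (mod 20): 12·t ≡ 19 − 3 = 16 (mod 20).
    Divide the congruence (and modulus) by g = 4: 3·t ≡ 4 (mod 5).
    The inverse of 3 mod 5 is 2 (since 3·2 = 6 = 1·5 + 1), so t ≡ 2·4 = 8 ≡ 3 (mod 5).
    Then x = 3 + 12·3 = 39, valid modulo lcm(12, 20) = 60: x ≡ 39 (mod 60).
Verify: 39 mod 12 = 3, 39 mod 4 = 3, 39 mod 20 = 19.

x ≡ 39 (mod 60).


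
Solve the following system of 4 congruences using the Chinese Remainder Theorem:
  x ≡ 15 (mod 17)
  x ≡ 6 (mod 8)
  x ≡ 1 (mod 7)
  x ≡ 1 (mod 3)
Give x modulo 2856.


Product of moduli M = 17 · 8 · 7 · 3 = 2856.
Merge one congruence at a time:
  Start: x ≡ 15 (mod 17).
  Combine with x ≡ 6 (mod 8); new modulus lcm = 136.
    Write x = 15 + 17·t and substitute into x ≡ 6 (mod 8): 17·t ≡ 6 − 15 = -9 (mod 8).
    Reduce coefficients mod 8: 1·t ≡ 7 (mod 8).
    So t ≡ 7 (mod 8).
    Then x = 15 + 17·7 = 134, valid modulo lcm(17, 8) = 136: x ≡ 134 (mod 136).
  Combine with x ≡ 1 (mod 7); new modulus lcm = 952.
    Write x = 134 + 136·t and substitute into x ≡ 1 (mod 7): 136·t ≡ 1 − 134 = -133 (mod 7).
    Reduce coefficients mod 7: 3·t ≡ 0 (mod 7).
    The inverse of 3 mod 7 is 5 (since 3·5 = 15 = 2·7 + 1), so t ≡ 5·0 = 0 ≡ 0 (mod 7).
    Then x = 134 + 136·0 = 134, valid modulo lcm(136, 7) = 952: x ≡ 134 (mod 952).
  Combine with x ≡ 1 (mod 3); new modulus lcm = 2856.
    Write x = 134 + 952·t and substitute into x ≡ 1 (mod 3): 952·t ≡ 1 − 134 = -133 (mod 3).
    Reduce coefficients mod 3: 1·t ≡ 2 (mod 3).
    So t ≡ 2 (mod 3).
    Then x = 134 + 952·2 = 2038, valid modulo lcm(952, 3) = 2856: x ≡ 2038 (mod 2856).
Verify against each original: 2038 mod 17 = 15, 2038 mod 8 = 6, 2038 mod 7 = 1, 2038 mod 3 = 1.

x ≡ 2038 (mod 2856).


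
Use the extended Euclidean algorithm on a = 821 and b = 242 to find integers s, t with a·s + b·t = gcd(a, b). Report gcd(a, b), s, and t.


Euclidean algorithm on (821, 242) — divide until remainder is 0:
  821 = 3 · 242 + 95
  242 = 2 · 95 + 52
  95 = 1 · 52 + 43
  52 = 1 · 43 + 9
  43 = 4 · 9 + 7
  9 = 1 · 7 + 2
  7 = 3 · 2 + 1
  2 = 2 · 1 + 0
gcd(821, 242) = 1.
Track Bezout coefficients alongside the remainders: start with r₀ = 821 = a·1 + b·0 (s = 1, t = 0) and r₁ = 242 = a·0 + b·1 (s = 0, t = 1); each new remainder r_{k+1} = r_{k-1} − q_k·r_k inherits s_{k+1} = s_{k-1} − q_k·s_k, t_{k+1} = t_{k-1} − q_k·t_k, so r_k = a·s_k + b·t_k at every step:
  q = 3: r = 95, s = 1 − 3·0 = 1, t = 0 − 3·1 = -3  (check: 821·1 + 242·(-3) = 95)
  q = 2: r = 52, s = 0 − 2·1 = -2, t = 1 − 2·(-3) = 7  (check: 821·(-2) + 242·7 = 52)
  q = 1: r = 43, s = 1 − 1·(-2) = 3, t = -3 − 1·7 = -10  (check: 821·3 + 242·(-10) = 43)
  q = 1: r = 9, s = -2 − 1·3 = -5, t = 7 − 1·(-10) = 17  (check: 821·(-5) + 242·17 = 9)
  q = 4: r = 7, s = 3 − 4·(-5) = 23, t = -10 − 4·17 = -78  (check: 821·23 + 242·(-78) = 7)
  q = 1: r = 2, s = -5 − 1·23 = -28, t = 17 − 1·(-78) = 95  (check: 821·(-28) + 242·95 = 2)
  q = 3: r = 1, s = 23 − 3·(-28) = 107, t = -78 − 3·95 = -363  (check: 821·107 + 242·(-363) = 1)
The row with r = 1 (the gcd) gives the Bezout coefficients s = 107, t = -363.
Result: 821 · (107) + 242 · (-363) = 1.

gcd(821, 242) = 1; s = 107, t = -363 (check: 821·107 + 242·(-363) = 1).


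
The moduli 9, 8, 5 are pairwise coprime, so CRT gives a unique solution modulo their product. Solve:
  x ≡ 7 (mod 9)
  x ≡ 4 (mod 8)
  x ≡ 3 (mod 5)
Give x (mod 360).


Moduli 9, 8, 5 are pairwise coprime; by CRT there is a unique solution modulo M = 9 · 8 · 5 = 360.
Solve pairwise, accumulating the modulus:
  Start with x ≡ 7 (mod 9).
  Combine with x ≡ 4 (mod 8): since gcd(9, 8) = 1, we get a unique residue mod 72.
    Write x = 7 + 9·t and substitute into x ≡ 4 (mod 8): 9·t ≡ 4 − 7 = -3 (mod 8).
    Reduce coefficients mod 8: 1·t ≡ 5 (mod 8).
    So t ≡ 5 (mod 8).
    Then x = 7 + 9·5 = 52, valid modulo lcm(9, 8) = 72: x ≡ 52 (mod 72).
  Combine with x ≡ 3 (mod 5): since gcd(72, 5) = 1, we get a unique residue mod 360.
    Write x = 52 + 72·t and substitute into x ≡ 3 (mod 5): 72·t ≡ 3 − 52 = -49 (mod 5).
    Reduce coefficients mod 5: 2·t ≡ 1 (mod 5).
    The inverse of 2 mod 5 is 3 (since 2·3 = 6 = 1·5 + 1), so t ≡ 3·1 = 3 ≡ 3 (mod 5).
    Then x = 52 + 72·3 = 268, valid modulo lcm(72, 5) = 360: x ≡ 268 (mod 360).
Verify: 268 mod 9 = 7 ✓, 268 mod 8 = 4 ✓, 268 mod 5 = 3 ✓.

x ≡ 268 (mod 360).


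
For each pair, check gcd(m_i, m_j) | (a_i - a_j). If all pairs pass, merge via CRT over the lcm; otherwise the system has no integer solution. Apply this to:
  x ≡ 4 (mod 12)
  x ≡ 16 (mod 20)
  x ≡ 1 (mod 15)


Moduli 12, 20, 15 are not pairwise coprime, so CRT works modulo lcm(m_i) when all pairwise compatibility conditions hold.
Pairwise compatibility: gcd(m_i, m_j) must divide a_i - a_j for every pair.
Merge one congruence at a time:
  Start: x ≡ 4 (mod 12).
  Combine with x ≡ 16 (mod 20): gcd(12, 20) = 4; 16 - 4 = 12, which IS divisible by 4, so compatible.
    Write x = 4 + 12·t and substitute into x ≡ 16 (mod 20): 12·t ≡ 16 − 4 = 12 (mod 20).
    Divide the congruence (and modulus) by g = 4: 3·t ≡ 3 (mod 5).
    The inverse of 3 mod 5 is 2 (since 3·2 = 6 = 1·5 + 1), so t ≡ 2·3 = 6 ≡ 1 (mod 5).
    Then x = 4 + 12·1 = 16, valid modulo lcm(12, 20) = 60: x ≡ 16 (mod 60).
  Combine with x ≡ 1 (mod 15): gcd(60, 15) = 15; 1 - 16 = -15, which IS divisible by 15, so compatible.
    Write x = 16 + 60·t and substitute into x ≡ 1 (mod 15): 60·t ≡ 1 − 16 = -15 (mod 15).
    Divide the congruence (and modulus) by g = 15: 4·t ≡ -1 (mod 1).
    Modulo 1 every t works; take t = 0.
    Then x = 16 + 60·0 = 16, valid modulo lcm(60, 15) = 60: x ≡ 16 (mod 60).
Verify: 16 mod 12 = 4, 16 mod 20 = 16, 16 mod 15 = 1.

x ≡ 16 (mod 60).


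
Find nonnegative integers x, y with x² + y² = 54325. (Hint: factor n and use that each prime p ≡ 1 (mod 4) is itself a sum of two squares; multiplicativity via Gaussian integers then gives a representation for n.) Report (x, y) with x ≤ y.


Step 1: Factor n = 54325 = 5^2 · 41 · 53.
Step 2: Check the mod-4 condition on each prime factor: 5 ≡ 1 (mod 4), exponent 2; 41 ≡ 1 (mod 4), exponent 1; 53 ≡ 1 (mod 4), exponent 1.
All primes ≡ 3 (mod 4) appear to even exponent (or don't appear), so by the two-squares theorem n IS expressible as a sum of two squares.
Step 3: Build a representation. Group n = k² · m with k = 5 and m = 41 · 53 = 2173 (a product of primes ≡ 1 (mod 4)); a representation of m scales to one of n via (k·x)² + (k·y)² = k²(x² + y²). Each prime p ≡ 1 (mod 4) is itself a sum of two squares; find a² by testing p − a² for a perfect square:
  41: 41 − 1² = 40, 41 − 2² = 37, 41 − 3² = 32, 41 − 4² = 25 = 5² ⇒ 41 = 4² + 5².
  53: 53 − 1² = 52, 53 − 2² = 49 = 7² ⇒ 53 = 2² + 7².
  Combine using the Brahmagupta–Fibonacci identity (a² + b²)(c² + d²) = (ac − bd)² + (ad + bc)² = (ac + bd)² + (ad − bc)²:
  41 · 53 = 2173: from (4² + 5²)(2² + 7²), take (4·2 − 5·7, 4·7 + 5·2) = (8 − 35, 28 + 10) = (-27, 38); dropping signs (only squares matter) gives (27, 38); check 27² + 38² = 729 + 1444 = 2173 ✓.
  Scale by k = 5: (5·27, 5·38) = (135, 190).
Step 4: Order so x ≤ y and verify: 135² + 190² = 18225 + 36100 = 54325 = n. ✓

n = 54325 = 135² + 190² (one valid representation with x ≤ y).


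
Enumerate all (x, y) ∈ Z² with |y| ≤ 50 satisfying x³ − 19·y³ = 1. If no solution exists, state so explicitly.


The equation is x³ - 19y³ = 1. For fixed y, x³ = 19·y³ + 1, so a solution requires the RHS to be a perfect cube.
Strategy: iterate y from -50 to 50, compute RHS = 19·y³ + 1, and check whether it is a (positive or negative) perfect cube.
Check small values of y:
  y = 0: RHS = 1 = (1)³ ⇒ x = 1 works.
  y = 1: RHS = 20 is not a perfect cube.
  y = -1: RHS = -18 is not a perfect cube.
  y = 2: RHS = 153 is not a perfect cube.
  y = -2: RHS = -151 is not a perfect cube.
  y = 3: RHS = 514 is not a perfect cube.
  y = -3: RHS = -512 = (-8)³ ⇒ x = -8 works.
Continuing the search up to |y| = 50 finds no further solutions beyond those listed.
Collected solutions: (1, 0), (-8, -3).

Solutions (with |y| ≤ 50): (1, 0), (-8, -3).


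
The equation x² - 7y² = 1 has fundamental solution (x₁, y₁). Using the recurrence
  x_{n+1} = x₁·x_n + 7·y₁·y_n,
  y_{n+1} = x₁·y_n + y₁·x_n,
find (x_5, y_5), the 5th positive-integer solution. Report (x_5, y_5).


Step 1: Find the fundamental solution (x₁, y₁) of x² - 7y² = 1.
  Expand √7 as a continued fraction. a₀ = ⌊√7⌋ = 2; iterate m_{k+1} = d_k·a_k − m_k, d_{k+1} = (7 − m_{k+1}²)/d_k, a_{k+1} = ⌊(a₀ + m_{k+1})/d_{k+1}⌋ (starting m₀ = 0, d₀ = 1), with convergents p_k = a_k·p_{k-1} + p_{k-2}, q_k = a_k·q_{k-1} + q_{k-2} (p₋₁ = 1, q₋₁ = 0):
  k = 0: a₀ = 2; p₀/q₀ = 2/1; p₀² − 7·q₀² = 4 − 7 = -3.
  k = 1: m = 2, d = 3, a = ⌊(2 + 2)/3⌋ = 1; p/q = (1·2 + 1)/(1·1 + 0) = 3/1; p² − 7·q² = 9 − 7 = 2.
  k = 2: m = 1, d = 2, a = ⌊(2 + 1)/2⌋ = 1; p/q = (1·3 + 2)/(1·1 + 1) = 5/2; p² − 7·q² = 25 − 28 = -3.
  k = 3: m = 1, d = 3, a = ⌊(2 + 1)/3⌋ = 1; p/q = (1·5 + 3)/(1·2 + 1) = 8/3; p² − 7·q² = 64 − 63 = 1.
  The first convergent with p² − 7·q² = 1 gives the fundamental solution (x₁, y₁) = (8, 3).
Step 2: Apply the recurrence (x_{n+1}, y_{n+1}) = (x₁x_n + 7y₁y_n, x₁y_n + y₁x_n) repeatedly.
  From (x_1, y_1) = (8, 3): x_2 = 8·8 + 7·3·3 = 127; y_2 = 8·3 + 3·8 = 48.
  From (x_2, y_2) = (127, 48): x_3 = 8·127 + 7·3·48 = 2024; y_3 = 8·48 + 3·127 = 765.
  From (x_3, y_3) = (2024, 765): x_4 = 8·2024 + 7·3·765 = 32257; y_4 = 8·765 + 3·2024 = 12192.
  From (x_4, y_4) = (32257, 12192): x_5 = 8·32257 + 7·3·12192 = 514088; y_5 = 8·12192 + 3·32257 = 194307.
Step 3: Verify x_5² - 7·y_5² = 264286471744 - 264286471743 = 1 (should be 1). ✓

(x_1, y_1) = (8, 3); (x_5, y_5) = (514088, 194307).


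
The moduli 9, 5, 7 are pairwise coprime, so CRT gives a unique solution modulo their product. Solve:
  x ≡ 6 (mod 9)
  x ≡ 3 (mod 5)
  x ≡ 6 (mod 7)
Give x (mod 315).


Moduli 9, 5, 7 are pairwise coprime; by CRT there is a unique solution modulo M = 9 · 5 · 7 = 315.
Solve pairwise, accumulating the modulus:
  Start with x ≡ 6 (mod 9).
  Combine with x ≡ 3 (mod 5): since gcd(9, 5) = 1, we get a unique residue mod 45.
    Write x = 6 + 9·t and substitute into x ≡ 3 (mod 5): 9·t ≡ 3 − 6 = -3 (mod 5).
    Reduce coefficients mod 5: 4·t ≡ 2 (mod 5).
    The inverse of 4 mod 5 is 4 (since 4·4 = 16 = 3·5 + 1), so t ≡ 4·2 = 8 ≡ 3 (mod 5).
    Then x = 6 + 9·3 = 33, valid modulo lcm(9, 5) = 45: x ≡ 33 (mod 45).
  Combine with x ≡ 6 (mod 7): since gcd(45, 7) = 1, we get a unique residue mod 315.
    Write x = 33 + 45·t and substitute into x ≡ 6 (mod 7): 45·t ≡ 6 − 33 = -27 (mod 7).
    Reduce coefficients mod 7: 3·t ≡ 1 (mod 7).
    The inverse of 3 mod 7 is 5 (since 3·5 = 15 = 2·7 + 1), so t ≡ 5·1 = 5 ≡ 5 (mod 7).
    Then x = 33 + 45·5 = 258, valid modulo lcm(45, 7) = 315: x ≡ 258 (mod 315).
Verify: 258 mod 9 = 6 ✓, 258 mod 5 = 3 ✓, 258 mod 7 = 6 ✓.

x ≡ 258 (mod 315).


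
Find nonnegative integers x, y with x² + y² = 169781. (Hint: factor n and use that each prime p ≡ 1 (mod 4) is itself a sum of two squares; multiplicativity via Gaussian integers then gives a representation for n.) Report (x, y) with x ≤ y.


Step 1: Factor n = 169781 = 41^2 · 101.
Step 2: Check the mod-4 condition on each prime factor: 41 ≡ 1 (mod 4), exponent 2; 101 ≡ 1 (mod 4), exponent 1.
All primes ≡ 3 (mod 4) appear to even exponent (or don't appear), so by the two-squares theorem n IS expressible as a sum of two squares.
Step 3: Build a representation. Here n = 41 · 41 · 101 is a product of primes ≡ 1 (mod 4). Each prime p ≡ 1 (mod 4) is itself a sum of two squares; find a² by testing p − a² for a perfect square:
  41: 41 − 1² = 40, 41 − 2² = 37, 41 − 3² = 32, 41 − 4² = 25 = 5² ⇒ 41 = 4² + 5².
  101: 101 − 1² = 100 = 10² ⇒ 101 = 1² + 10².
  Combine using the Brahmagupta–Fibonacci identity (a² + b²)(c² + d²) = (ac − bd)² + (ad + bc)² = (ac + bd)² + (ad − bc)²:
  41 · 41 = 1681: from (4² + 5²)(4² + 5²), take (4·4 − 5·5, 4·5 + 5·4) = (16 − 25, 20 + 20) = (-9, 40); dropping signs (only squares matter) gives (9, 40); check 9² + 40² = 81 + 1600 = 1681 ✓.
  1681 · 101 = 169781: from (9² + 40²)(1² + 10²), take (9·1 − 40·10, 9·10 + 40·1) = (9 − 400, 90 + 40) = (-391, 130); dropping signs (only squares matter) gives (391, 130); check 391² + 130² = 152881 + 16900 = 169781 ✓.
Step 4: Order so x ≤ y and verify: 130² + 391² = 16900 + 152881 = 169781 = n. ✓

n = 169781 = 130² + 391² (one valid representation with x ≤ y).


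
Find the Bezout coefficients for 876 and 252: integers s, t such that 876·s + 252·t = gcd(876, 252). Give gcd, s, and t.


Euclidean algorithm on (876, 252) — divide until remainder is 0:
  876 = 3 · 252 + 120
  252 = 2 · 120 + 12
  120 = 10 · 12 + 0
gcd(876, 252) = 12.
Track Bezout coefficients alongside the remainders: start with r₀ = 876 = a·1 + b·0 (s = 1, t = 0) and r₁ = 252 = a·0 + b·1 (s = 0, t = 1); each new remainder r_{k+1} = r_{k-1} − q_k·r_k inherits s_{k+1} = s_{k-1} − q_k·s_k, t_{k+1} = t_{k-1} − q_k·t_k, so r_k = a·s_k + b·t_k at every step:
  q = 3: r = 120, s = 1 − 3·0 = 1, t = 0 − 3·1 = -3  (check: 876·1 + 252·(-3) = 120)
  q = 2: r = 12, s = 0 − 2·1 = -2, t = 1 − 2·(-3) = 7  (check: 876·(-2) + 252·7 = 12)
The row with r = 12 (the gcd) gives the Bezout coefficients s = -2, t = 7.
Result: 876 · (-2) + 252 · (7) = 12.

gcd(876, 252) = 12; s = -2, t = 7 (check: 876·(-2) + 252·7 = 12).
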